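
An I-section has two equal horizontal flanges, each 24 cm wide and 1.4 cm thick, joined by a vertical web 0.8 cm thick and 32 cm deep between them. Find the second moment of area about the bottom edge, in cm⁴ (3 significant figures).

Decompose the section into non-overlapping parts with the origin at the bottom-left of its bounding rectangle.
Bottom flange: 24 × 1.4, A = 33.6 cm², y = 0.7 cm, Ī = 5.488 cm⁴.
Web: 0.8 × 32, A = 25.6 cm², y = 17.4 cm, Ī = 2184.5 cm⁴.
Top flange: 24 × 1.4, A = 33.6 cm², y = 34.1 cm, Ī = 5.488 cm⁴.
Transfer each piece to the base of the section using Ī + A·d² with d = y − 0:
  bottom flange: d = 0.7 cm → contributes +21.952 cm⁴
  web: d = 17.4 cm → contributes +9935.2 cm⁴
  top flange: d = 34.1 cm → contributes +39 076 cm⁴
Total I = 49 033 cm⁴.

I_base ≈ 4.90 × 10⁴ cm⁴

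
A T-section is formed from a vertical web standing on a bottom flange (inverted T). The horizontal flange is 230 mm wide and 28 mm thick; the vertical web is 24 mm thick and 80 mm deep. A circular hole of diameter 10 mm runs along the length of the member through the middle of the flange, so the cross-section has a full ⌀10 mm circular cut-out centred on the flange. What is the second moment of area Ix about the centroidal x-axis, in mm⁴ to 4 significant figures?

Decompose the section into non-overlapping parts with the origin at the bottom-left of its bounding rectangle.
Flange: 230 × 28, A = 6 440 mm², y = 14 mm, Ī = 420 747 mm⁴.
Web: 24 × 80, A = 1 920 mm², y = 68 mm, Ī = 1 024 000 mm⁴.
Hole (subtracted): ⌀10, A = 78.5398 mm², y = 14 mm, Ī = 490.874 mm⁴.
Centroid: ȳ = ΣA·y / ΣA = 26.5195 mm.
Transfer each piece to the centroidal x-axis using Ī + A·d² with d = y − 26.5195:
  flange: d = -12.5195 mm → contributes +1 430 144 mm⁴
  web: d = 41.4805 mm → contributes +4 327 608 mm⁴
  hole: d = -12.5195 mm → contributes −12801.1 mm⁴
Total I = 5 744 951 mm⁴.

Ix ≈ 5.745 × 10⁶ mm⁴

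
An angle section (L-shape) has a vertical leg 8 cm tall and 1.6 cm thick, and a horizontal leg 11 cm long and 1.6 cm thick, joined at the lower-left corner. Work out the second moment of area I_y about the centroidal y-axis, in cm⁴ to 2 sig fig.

I_y ≈ 320 cm⁴

Decompose the section into non-overlapping parts with the origin at the bottom-left of its bounding rectangle.
Vertical leg: 1.6 × 8, A = 12.8 cm², x = 0.8 cm, Ī = 2.731 cm⁴.
Horizontal leg (remainder): 9.4 × 1.6, A = 15.04 cm², x = 6.3 cm, Ī = 110.7 cm⁴.
Centroid: x̄ = ΣA·x / ΣA = 3.771 cm.
Transfer each piece to the centroidal y-axis using Ī + A·d² with d = x − 3.771:
  vertical leg: d = -2.971 cm → contributes +115.7 cm⁴
  horizontal leg (remainder): d = 2.529 cm → contributes +206.9 cm⁴
Total I = 322.7 cm⁴.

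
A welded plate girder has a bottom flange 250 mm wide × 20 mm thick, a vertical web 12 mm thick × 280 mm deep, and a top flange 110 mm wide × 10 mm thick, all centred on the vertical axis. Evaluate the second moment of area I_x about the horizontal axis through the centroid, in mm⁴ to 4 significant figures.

Decompose the section into non-overlapping parts with the origin at the bottom-left of its bounding rectangle.
Bottom plate: 250 × 20, A = 5 000 mm², y = 10 mm, Ī = 166 667 mm⁴.
Web plate: 12 × 280, A = 3 360 mm², y = 160 mm, Ī = 21 952 000 mm⁴.
Top plate: 110 × 10, A = 1 100 mm², y = 305 mm, Ī = 9166.67 mm⁴.
Centroid: ȳ = ΣA·y / ΣA = 97.5793 mm.
Transfer each piece to the horizontal axis through the centroid using Ī + A·d² with d = y − 97.5793:
  bottom plate: d = -87.5793 mm → contributes +38 517 319 mm⁴
  web plate: d = 62.4207 mm → contributes +35 043 723 mm⁴
  top plate: d = 207.421 mm → contributes +47 334 857 mm⁴
Total I = 120 895 899 mm⁴.

I_x ≈ 1.209 × 10⁸ mm⁴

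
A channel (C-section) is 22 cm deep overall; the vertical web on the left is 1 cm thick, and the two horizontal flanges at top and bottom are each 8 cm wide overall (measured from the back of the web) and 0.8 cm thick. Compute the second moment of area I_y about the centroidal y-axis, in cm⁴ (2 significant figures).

Split into non-overlapping primitives; take the origin at the lower-left of the bounding box.
Web: 1 × 22, A = 22 cm², x = 0.5 cm, Ī = 1.833 cm⁴.
Top flange (beyond web): 7 × 0.8, A = 5.6 cm², x = 4.5 cm, Ī = 22.87 cm⁴.
Bottom flange (beyond web): 7 × 0.8, A = 5.6 cm², x = 4.5 cm, Ī = 22.87 cm⁴.
Centroid: x̄ = ΣA·x / ΣA = 1.849 cm.
Transfer each piece to the centroidal y-axis using Ī + A·d² with d = x − 1.849:
  web: d = -1.349 cm → contributes +41.89 cm⁴
  top flange (beyond web): d = 2.651 cm → contributes +62.21 cm⁴
  bottom flange (beyond web): d = 2.651 cm → contributes +62.21 cm⁴
Total I = 166.3 cm⁴.

I_y ≈ 170 cm⁴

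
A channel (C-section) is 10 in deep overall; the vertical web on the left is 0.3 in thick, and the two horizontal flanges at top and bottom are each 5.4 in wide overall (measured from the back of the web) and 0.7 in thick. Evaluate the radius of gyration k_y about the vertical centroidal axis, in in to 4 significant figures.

k_y ≈ 1.746 in

Treat the section as a set of non-overlapping primitives; coordinates are from the bounding-box lower-left.
Web: 0.3 × 10, A = 3 in², x = 0.15 in, Ī = 0.0225 in⁴.
Top flange (beyond web): 5.1 × 0.7, A = 3.57 in², x = 2.85 in, Ī = 7.73798 in⁴.
Bottom flange (beyond web): 5.1 × 0.7, A = 3.57 in², x = 2.85 in, Ī = 7.73798 in⁴.
Centroid: x̄ = ΣA·x / ΣA = 2.05118 in.
Transfer each piece to the vertical centroidal axis using Ī + A·d² with d = x − 2.05118:
  web: d = -1.90118 in → contributes +10.866 in⁴
  top flange (beyond web): d = 0.798817 in → contributes +10.016 in⁴
  bottom flange (beyond web): d = 0.798817 in → contributes +10.016 in⁴
Total I = 30.898 in⁴.
Radius of gyration: k = √(I/A) = √(30.898 / 10.14) = 1.74561 in.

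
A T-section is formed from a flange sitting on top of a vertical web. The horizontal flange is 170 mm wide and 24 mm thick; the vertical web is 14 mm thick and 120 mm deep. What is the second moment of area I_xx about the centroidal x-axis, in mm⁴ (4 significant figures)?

I_xx ≈ 8.381 × 10⁶ mm⁴

Split into non-overlapping primitives; take the origin at the lower-left of the bounding box.
Flange: 170 × 24, A = 4 080 mm², y = 132 mm, Ī = 195 840 mm⁴.
Web: 14 × 120, A = 1 680 mm², y = 60 mm, Ī = 2 016 000 mm⁴.
Centroid: ȳ = ΣA·y / ΣA = 111 mm.
Transfer each piece to the centroidal x-axis using Ī + A·d² with d = y − 111:
  flange: d = 21 mm → contributes +1 995 120 mm⁴
  web: d = -51 mm → contributes +6 385 680 mm⁴
Total I = 8 380 800 mm⁴.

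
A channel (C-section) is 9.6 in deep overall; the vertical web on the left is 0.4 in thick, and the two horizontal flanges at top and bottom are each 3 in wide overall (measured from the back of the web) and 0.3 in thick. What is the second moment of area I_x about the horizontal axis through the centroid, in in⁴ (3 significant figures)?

I_x ≈ 63.2 in⁴

Treat the section as a set of non-overlapping primitives; coordinates are from the bounding-box lower-left.
Web: 0.4 × 9.6, A = 3.84 in², y = 4.8 in, Ī = 29.491 in⁴.
Top flange (beyond web): 2.6 × 0.3, A = 0.78 in², y = 9.45 in, Ī = 0.00585 in⁴.
Bottom flange (beyond web): 2.6 × 0.3, A = 0.78 in², y = 0.15 in, Ī = 0.00585 in⁴.
By symmetry the centroid is at mid-height, ȳ = 4.8 in.
Transfer each piece to the horizontal axis through the centroid using Ī + A·d² with d = y − 4.8:
  web: d = 0 in → contributes +29.491 in⁴
  top flange (beyond web): d = 4.65 in → contributes +16.871 in⁴
  bottom flange (beyond web): d = -4.65 in → contributes +16.871 in⁴
Total I = 63.234 in⁴.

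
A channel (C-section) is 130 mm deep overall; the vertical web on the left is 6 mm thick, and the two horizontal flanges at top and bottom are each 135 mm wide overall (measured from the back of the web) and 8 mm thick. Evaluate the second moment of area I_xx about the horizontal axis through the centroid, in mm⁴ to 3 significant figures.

Decompose the section into non-overlapping parts with the origin at the bottom-left of its bounding rectangle.
Web: 6 × 130, A = 780 mm², y = 65 mm, Ī = 1 098 500 mm⁴.
Top flange (beyond web): 129 × 8, A = 1 032 mm², y = 126 mm, Ī = 5 504 mm⁴.
Bottom flange (beyond web): 129 × 8, A = 1 032 mm², y = 4 mm, Ī = 5 504 mm⁴.
By symmetry the centroid is at mid-height, ȳ = 65 mm.
Transfer each piece to the horizontal axis through the centroid using Ī + A·d² with d = y − 65:
  web: d = 0 mm → contributes +1 098 500 mm⁴
  top flange (beyond web): d = 61 mm → contributes +3 845 576 mm⁴
  bottom flange (beyond web): d = -61 mm → contributes +3 845 576 mm⁴
Total I = 8 789 652 mm⁴.

I_xx ≈ 8.79 × 10⁶ mm⁴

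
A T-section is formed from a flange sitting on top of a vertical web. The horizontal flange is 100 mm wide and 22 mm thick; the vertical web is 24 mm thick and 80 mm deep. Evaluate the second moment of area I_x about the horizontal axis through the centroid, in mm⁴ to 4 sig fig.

I_x ≈ 3.779 × 10⁶ mm⁴

Decompose the section into non-overlapping parts with the origin at the bottom-left of its bounding rectangle.
Flange: 100 × 22, A = 2 200 mm², y = 91 mm, Ī = 88733.3 mm⁴.
Web: 24 × 80, A = 1 920 mm², y = 40 mm, Ī = 1 024 000 mm⁴.
Centroid: ȳ = ΣA·y / ΣA = 67.233 mm.
Transfer each piece to the horizontal axis through the centroid using Ī + A·d² with d = y − 67.233:
  flange: d = 23.767 mm → contributes +1 331 447 mm⁴
  web: d = -27.233 mm → contributes +2 447 943 mm⁴
Total I = 3 779 390 mm⁴.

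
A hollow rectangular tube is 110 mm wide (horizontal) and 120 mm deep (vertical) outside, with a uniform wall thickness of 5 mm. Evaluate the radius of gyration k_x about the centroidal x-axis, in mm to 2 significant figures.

k_x ≈ 46 mm

Break the section into simple shapes (no overlaps), measuring from the bottom-left corner of the bounding box.
Outer rectangle: 110 × 120, A = 13 200 mm², y = 60 mm, Ī = 15 840 000 mm⁴.
Inner void (subtracted): 100 × 110, A = 11 000 mm², y = 60 mm, Ī = 11 091 667 mm⁴.
By symmetry the centroid is at mid-height, ȳ = 60 mm.
All pieces are centred on the centroidal x-axis, so I = ΣĪ (holes subtracted) = 4 748 333 mm⁴.
Radius of gyration: k = √(I/A) = √(4 748 333 / 2 200) = 46.46 mm.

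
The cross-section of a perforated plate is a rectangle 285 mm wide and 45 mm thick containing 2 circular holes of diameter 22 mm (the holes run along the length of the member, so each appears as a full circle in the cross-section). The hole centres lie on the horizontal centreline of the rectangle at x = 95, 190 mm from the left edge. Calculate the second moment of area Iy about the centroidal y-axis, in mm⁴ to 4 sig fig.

Iy ≈ 8.507 × 10⁷ mm⁴

Break the section into simple shapes (no overlaps), measuring from the bottom-left corner of the bounding box.
Plate: 285 × 45, A = 12 825 mm², x = 142.5 mm, Ī = 86 809 219 mm⁴.
Hole 1 (subtracted): ⌀22, A = 380.133 mm², x = 95 mm, Ī = 11 499 mm⁴.
Hole 2 (subtracted): ⌀22, A = 380.133 mm², x = 190 mm, Ī = 11 499 mm⁴.
By symmetry the centroid is at mid-width, x̄ = 142.5 mm.
Transfer each piece to the centroidal y-axis using Ī + A·d² with d = x − 142.5:
  plate: d = 0 mm → contributes +86 809 219 mm⁴
  hole 1: d = -47.5 mm → contributes −869 173 mm⁴
  hole 2: d = 47.5 mm → contributes −869 173 mm⁴
Total I = 85 070 872 mm⁴.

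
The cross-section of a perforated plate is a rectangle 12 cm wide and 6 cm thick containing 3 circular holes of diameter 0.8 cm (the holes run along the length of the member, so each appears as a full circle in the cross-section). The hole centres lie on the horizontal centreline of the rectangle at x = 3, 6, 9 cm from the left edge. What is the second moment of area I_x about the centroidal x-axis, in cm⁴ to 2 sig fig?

Split into non-overlapping primitives; take the origin at the lower-left of the bounding box.
Plate: 12 × 6, A = 72 cm², y = 3 cm, Ī = 216 cm⁴.
Hole 1 (subtracted): ⌀0.8, A = 0.5027 cm², y = 3 cm, Ī = 0.02011 cm⁴.
Hole 2 (subtracted): ⌀0.8, A = 0.5027 cm², y = 3 cm, Ī = 0.02011 cm⁴.
Hole 3 (subtracted): ⌀0.8, A = 0.5027 cm², y = 3 cm, Ī = 0.02011 cm⁴.
By symmetry the centroid is at mid-height, ȳ = 3 cm.
All pieces are centred on the centroidal x-axis, so I = ΣĪ (holes subtracted) = 215.9 cm⁴.

I_x ≈ 220 cm⁴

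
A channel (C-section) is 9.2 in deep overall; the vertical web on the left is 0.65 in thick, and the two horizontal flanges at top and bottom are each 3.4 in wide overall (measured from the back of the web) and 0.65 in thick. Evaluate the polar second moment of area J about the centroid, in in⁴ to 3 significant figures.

Treat the section as a set of non-overlapping primitives; coordinates are from the bounding-box lower-left.
Web: 0.65 × 9.2, A = 5.98 in², y = 4.6 in, Ī = 42.179 in⁴.
Top flange (beyond web): 2.75 × 0.65, A = 1.7875 in², y = 8.875 in, Ī = 0.062935 in⁴.
Bottom flange (beyond web): 2.75 × 0.65, A = 1.7875 in², y = 0.325 in, Ī = 0.062935 in⁴.
By symmetry the centroid is at mid-height, ȳ = 4.6 in.
Transfer each piece to the centroidal x-axis using Ī + A·d² with d = y − 4.6:
  web: d = 0 in → contributes +42.179 in⁴
  top flange (beyond web): d = 4.275 in → contributes +32.731 in⁴
  bottom flange (beyond web): d = -4.275 in → contributes +32.731 in⁴
Total I = 107.64 in⁴.
For the y-axis: x̄ = 0.96105 in.
Repeating about the centroidal y-axis gives I_y = 8.9297 in⁴.
Polar second moment: J = I_x + I_y = 116.57 in⁴.

J ≈ 117 in⁴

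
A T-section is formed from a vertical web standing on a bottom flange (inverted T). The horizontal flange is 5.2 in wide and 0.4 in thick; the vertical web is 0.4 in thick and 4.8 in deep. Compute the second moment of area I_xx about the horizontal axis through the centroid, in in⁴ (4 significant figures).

Treat the section as a set of non-overlapping primitives; coordinates are from the bounding-box lower-left.
Flange: 5.2 × 0.4, A = 2.08 in², y = 0.2 in, Ī = 0.0277333 in⁴.
Web: 0.4 × 4.8, A = 1.92 in², y = 2.8 in, Ī = 3.6864 in⁴.
Centroid: ȳ = ΣA·y / ΣA = 1.448 in.
Transfer each piece to the horizontal axis through the centroid using Ī + A·d² with d = y − 1.448:
  flange: d = -1.248 in → contributes +3.26734 in⁴
  web: d = 1.352 in → contributes +7.19598 in⁴
Total I = 10.4633 in⁴.

I_xx ≈ 10.46 in⁴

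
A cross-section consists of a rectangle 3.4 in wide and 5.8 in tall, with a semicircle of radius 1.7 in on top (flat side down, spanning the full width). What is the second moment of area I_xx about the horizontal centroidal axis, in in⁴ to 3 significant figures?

I_xx ≈ 105 in⁴

Decompose the section into non-overlapping parts with the origin at the bottom-left of its bounding rectangle.
Rectangular body: 3.4 × 5.8, A = 19.72 in², y = 2.9 in, Ī = 55.282 in⁴.
Semicircular cap: semicircle r = 1.7, A = 4.5396 in², y = 6.5215 in, Ī = 0.9167 in⁴.
Centroid: ȳ = ΣA·y / ΣA = 3.5777 in.
Transfer each piece to the horizontal centroidal axis using Ī + A·d² with d = y − 3.5777:
  rectangular body: d = -0.67768 in → contributes +64.338 in⁴
  semicircular cap: d = 2.9438 in → contributes +40.257 in⁴
Total I = 104.6 in⁴.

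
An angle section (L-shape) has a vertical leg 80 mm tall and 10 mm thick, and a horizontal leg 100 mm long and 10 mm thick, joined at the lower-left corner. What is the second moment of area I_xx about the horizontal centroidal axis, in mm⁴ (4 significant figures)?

I_xx ≈ 9.530 × 10⁵ mm⁴

Break the section into simple shapes (no overlaps), measuring from the bottom-left corner of the bounding box.
Vertical leg: 10 × 80, A = 800 mm², y = 40 mm, Ī = 426 667 mm⁴.
Horizontal leg (remainder): 90 × 10, A = 900 mm², y = 5 mm, Ī = 7 500 mm⁴.
Centroid: ȳ = ΣA·y / ΣA = 21.4706 mm.
Transfer each piece to the horizontal centroidal axis using Ī + A·d² with d = y − 21.4706:
  vertical leg: d = 18.5294 mm → contributes +701 338 mm⁴
  horizontal leg (remainder): d = -16.4706 mm → contributes +251 652 mm⁴
Total I = 952 990 mm⁴.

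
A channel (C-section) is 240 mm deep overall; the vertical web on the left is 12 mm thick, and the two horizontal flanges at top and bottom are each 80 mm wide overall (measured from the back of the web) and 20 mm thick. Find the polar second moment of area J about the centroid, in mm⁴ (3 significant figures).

Decompose the section into non-overlapping parts with the origin at the bottom-left of its bounding rectangle.
Web: 12 × 240, A = 2 880 mm², y = 120 mm, Ī = 13 824 000 mm⁴.
Top flange (beyond web): 68 × 20, A = 1 360 mm², y = 230 mm, Ī = 45 333 mm⁴.
Bottom flange (beyond web): 68 × 20, A = 1 360 mm², y = 10 mm, Ī = 45 333 mm⁴.
By symmetry the centroid is at mid-height, ȳ = 120 mm.
Transfer each piece to the centroidal x-axis using Ī + A·d² with d = y − 120:
  web: d = 0 mm → contributes +13 824 000 mm⁴
  top flange (beyond web): d = 110 mm → contributes +16 501 333 mm⁴
  bottom flange (beyond web): d = -110 mm → contributes +16 501 333 mm⁴
Total I = 46 826 667 mm⁴.
For the y-axis: x̄ = 25.429 mm.
Repeating about the centroidal y-axis gives I_y = 3 320 838 mm⁴.
Polar second moment: J = I_x + I_y = 50 147 505 mm⁴.

J ≈ 5.01 × 10⁷ mm⁴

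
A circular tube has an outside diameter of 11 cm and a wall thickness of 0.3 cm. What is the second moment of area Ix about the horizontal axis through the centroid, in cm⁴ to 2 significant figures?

Treat the section as a set of non-overlapping primitives; coordinates are from the bounding-box lower-left.
Outer circle: ⌀11, A = 95.03 cm², y = 5.5 cm, Ī = 718.7 cm⁴.
Bore (subtracted): ⌀10.4, A = 84.95 cm², y = 5.5 cm, Ī = 574.3 cm⁴.
By symmetry the centroid is at mid-height, ȳ = 5.5 cm.
All pieces are centred on the horizontal axis through the centroid, so I = ΣĪ (holes subtracted) = 144.4 cm⁴.

Ix ≈ 140 cm⁴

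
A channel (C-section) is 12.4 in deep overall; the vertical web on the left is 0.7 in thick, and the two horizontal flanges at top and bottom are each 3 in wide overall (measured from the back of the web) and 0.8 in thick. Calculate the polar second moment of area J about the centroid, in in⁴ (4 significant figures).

Treat the section as a set of non-overlapping primitives; coordinates are from the bounding-box lower-left.
Web: 0.7 × 12.4, A = 8.68 in², y = 6.2 in, Ī = 111.22 in⁴.
Top flange (beyond web): 2.3 × 0.8, A = 1.84 in², y = 12 in, Ī = 0.0981333 in⁴.
Bottom flange (beyond web): 2.3 × 0.8, A = 1.84 in², y = 0.4 in, Ī = 0.0981333 in⁴.
By symmetry the centroid is at mid-height, ȳ = 6.2 in.
Transfer each piece to the centroidal x-axis using Ī + A·d² with d = y − 6.2:
  web: d = 0 in → contributes +111.22 in⁴
  top flange (beyond web): d = 5.8 in → contributes +61.9957 in⁴
  bottom flange (beyond web): d = -5.8 in → contributes +61.9957 in⁴
Total I = 235.211 in⁴.
For the y-axis: x̄ = 0.796602 in.
Repeating about the centroidal y-axis gives I_y = 7.79146 in⁴.
Polar second moment: J = I_x + I_y = 243.003 in⁴.

J ≈ 243.0 in⁴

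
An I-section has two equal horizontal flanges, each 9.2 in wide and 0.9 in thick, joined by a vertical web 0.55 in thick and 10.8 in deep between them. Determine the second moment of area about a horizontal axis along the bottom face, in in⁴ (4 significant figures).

I_base ≈ 1519 in⁴

Break the section into simple shapes (no overlaps), measuring from the bottom-left corner of the bounding box.
Bottom flange: 9.2 × 0.9, A = 8.28 in², y = 0.45 in, Ī = 0.5589 in⁴.
Web: 0.55 × 10.8, A = 5.94 in², y = 6.3 in, Ī = 57.7368 in⁴.
Top flange: 9.2 × 0.9, A = 8.28 in², y = 12.15 in, Ī = 0.5589 in⁴.
Transfer each piece to the base of the section using Ī + A·d² with d = y − 0:
  bottom flange: d = 0.45 in → contributes +2.2356 in⁴
  web: d = 6.3 in → contributes +293.495 in⁴
  top flange: d = 12.15 in → contributes +1222.87 in⁴
Total I = 1518.6 in⁴.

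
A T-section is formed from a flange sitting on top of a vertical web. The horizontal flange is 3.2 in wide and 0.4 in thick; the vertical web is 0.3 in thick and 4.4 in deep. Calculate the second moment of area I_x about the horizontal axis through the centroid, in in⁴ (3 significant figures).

I_x ≈ 5.89 in⁴

Treat the section as a set of non-overlapping primitives; coordinates are from the bounding-box lower-left.
Flange: 3.2 × 0.4, A = 1.28 in², y = 4.6 in, Ī = 0.017067 in⁴.
Web: 0.3 × 4.4, A = 1.32 in², y = 2.2 in, Ī = 2.1296 in⁴.
Centroid: ȳ = ΣA·y / ΣA = 3.3815 in.
Transfer each piece to the horizontal axis through the centroid using Ī + A·d² with d = y − 3.3815:
  flange: d = 1.2185 in → contributes +1.9174 in⁴
  web: d = -1.1815 in → contributes +3.9724 in⁴
Total I = 5.8898 in⁴.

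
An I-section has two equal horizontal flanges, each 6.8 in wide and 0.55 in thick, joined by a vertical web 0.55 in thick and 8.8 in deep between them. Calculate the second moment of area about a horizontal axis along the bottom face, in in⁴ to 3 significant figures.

Break the section into simple shapes (no overlaps), measuring from the bottom-left corner of the bounding box.
Bottom flange: 6.8 × 0.55, A = 3.74 in², y = 0.275 in, Ī = 0.094279 in⁴.
Web: 0.55 × 8.8, A = 4.84 in², y = 4.95 in, Ī = 31.234 in⁴.
Top flange: 6.8 × 0.55, A = 3.74 in², y = 9.625 in, Ī = 0.094279 in⁴.
Transfer each piece to the base of the section using Ī + A·d² with d = y − 0:
  bottom flange: d = 0.275 in → contributes +0.37712 in⁴
  web: d = 4.95 in → contributes +149.83 in⁴
  top flange: d = 9.625 in → contributes +346.57 in⁴
Total I = 496.77 in⁴.

I_base ≈ 497 in⁴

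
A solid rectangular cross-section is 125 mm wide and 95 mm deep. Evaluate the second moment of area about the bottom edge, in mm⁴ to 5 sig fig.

I_base ≈ 3.5724 × 10⁷ mm⁴

The section: 125 × 95, A = 11 875 mm², y = 47.5 mm, Ī = 8 930 990 mm⁴.
Transfer it to the base of the section using Ī + A·d² with d = y − 0:
  the section: d = 47.5 mm → contributes +35 723 958 mm⁴
Total I = 35 723 958 mm⁴.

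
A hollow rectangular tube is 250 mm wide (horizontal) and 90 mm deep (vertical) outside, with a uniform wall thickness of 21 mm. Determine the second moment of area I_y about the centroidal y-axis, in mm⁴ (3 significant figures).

Break the section into simple shapes (no overlaps), measuring from the bottom-left corner of the bounding box.
Outer rectangle: 250 × 90, A = 22 500 mm², x = 125 mm, Ī = 117 187 500 mm⁴.
Inner void (subtracted): 208 × 48, A = 9 984 mm², x = 125 mm, Ī = 35 995 648 mm⁴.
By symmetry the centroid is at mid-width, x̄ = 125 mm.
All pieces are centred on the centroidal y-axis, so I = ΣĪ (holes subtracted) = 81 191 852 mm⁴.

I_y ≈ 8.12 × 10⁷ mm⁴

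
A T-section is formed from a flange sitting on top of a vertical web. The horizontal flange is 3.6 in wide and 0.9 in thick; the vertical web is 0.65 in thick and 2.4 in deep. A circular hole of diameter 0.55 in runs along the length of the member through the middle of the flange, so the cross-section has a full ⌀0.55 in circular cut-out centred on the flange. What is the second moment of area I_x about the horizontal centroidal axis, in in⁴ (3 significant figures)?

Break the section into simple shapes (no overlaps), measuring from the bottom-left corner of the bounding box.
Flange: 3.6 × 0.9, A = 3.24 in², y = 2.85 in, Ī = 0.2187 in⁴.
Web: 0.65 × 2.4, A = 1.56 in², y = 1.2 in, Ī = 0.7488 in⁴.
Hole (subtracted): ⌀0.55, A = 0.23758 in², y = 2.85 in, Ī = 0.0044918 in⁴.
Centroid: ȳ = ΣA·y / ΣA = 2.2858 in.
Transfer each piece to the horizontal centroidal axis using Ī + A·d² with d = y − 2.2858:
  flange: d = 0.56417 in → contributes +1.25 in⁴
  web: d = -1.0858 in → contributes +2.5881 in⁴
  hole: d = 0.56417 in → contributes −0.080113 in⁴
Total I = 3.7579 in⁴.

I_x ≈ 3.76 in⁴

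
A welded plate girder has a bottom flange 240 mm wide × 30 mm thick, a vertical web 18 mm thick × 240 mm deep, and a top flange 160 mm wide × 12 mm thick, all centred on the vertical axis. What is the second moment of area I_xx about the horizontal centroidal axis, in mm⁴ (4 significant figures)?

Decompose the section into non-overlapping parts with the origin at the bottom-left of its bounding rectangle.
Bottom plate: 240 × 30, A = 7 200 mm², y = 15 mm, Ī = 540 000 mm⁴.
Web plate: 18 × 240, A = 4 320 mm², y = 150 mm, Ī = 20 736 000 mm⁴.
Top plate: 160 × 12, A = 1 920 mm², y = 276 mm, Ī = 23 040 mm⁴.
Centroid: ȳ = ΣA·y / ΣA = 95.6786 mm.
Transfer each piece to the horizontal centroidal axis using Ī + A·d² with d = y − 95.6786:
  bottom plate: d = -80.6786 mm → contributes +47 405 030 mm⁴
  web plate: d = 54.3214 mm → contributes +33 483 532 mm⁴
  top plate: d = 180.321 mm → contributes +62 453 410 mm⁴
Total I = 143 341 971 mm⁴.

I_xx ≈ 1.433 × 10⁸ mm⁴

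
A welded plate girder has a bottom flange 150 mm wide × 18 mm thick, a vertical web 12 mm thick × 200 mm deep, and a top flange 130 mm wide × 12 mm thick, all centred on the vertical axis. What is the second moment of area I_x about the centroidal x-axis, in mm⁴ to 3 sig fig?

I_x ≈ 5.52 × 10⁷ mm⁴

Split into non-overlapping primitives; take the origin at the lower-left of the bounding box.
Bottom plate: 150 × 18, A = 2 700 mm², y = 9 mm, Ī = 72 900 mm⁴.
Web plate: 12 × 200, A = 2 400 mm², y = 118 mm, Ī = 8 000 000 mm⁴.
Top plate: 130 × 12, A = 1 560 mm², y = 224 mm, Ī = 18 720 mm⁴.
Centroid: ȳ = ΣA·y / ΣA = 98.64 mm.
Transfer each piece to the centroidal x-axis using Ī + A·d² with d = y − 98.64:
  bottom plate: d = -89.64 mm → contributes +21 768 115 mm⁴
  web plate: d = 19.36 mm → contributes +8 899 577 mm⁴
  top plate: d = 125.36 mm → contributes +24 534 463 mm⁴
Total I = 55 202 155 mm⁴.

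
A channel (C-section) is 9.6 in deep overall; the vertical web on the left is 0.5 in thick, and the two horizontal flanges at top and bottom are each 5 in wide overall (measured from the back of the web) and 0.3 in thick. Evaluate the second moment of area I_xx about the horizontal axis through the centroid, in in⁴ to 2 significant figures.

Split into non-overlapping primitives; take the origin at the lower-left of the bounding box.
Web: 0.5 × 9.6, A = 4.8 in², y = 4.8 in, Ī = 36.86 in⁴.
Top flange (beyond web): 4.5 × 0.3, A = 1.35 in², y = 9.45 in, Ī = 0.01013 in⁴.
Bottom flange (beyond web): 4.5 × 0.3, A = 1.35 in², y = 0.15 in, Ī = 0.01013 in⁴.
By symmetry the centroid is at mid-height, ȳ = 4.8 in.
Transfer each piece to the horizontal axis through the centroid using Ī + A·d² with d = y − 4.8:
  web: d = 0 in → contributes +36.86 in⁴
  top flange (beyond web): d = 4.65 in → contributes +29.2 in⁴
  bottom flange (beyond web): d = -4.65 in → contributes +29.2 in⁴
Total I = 95.27 in⁴.

I_xx ≈ 95 in⁴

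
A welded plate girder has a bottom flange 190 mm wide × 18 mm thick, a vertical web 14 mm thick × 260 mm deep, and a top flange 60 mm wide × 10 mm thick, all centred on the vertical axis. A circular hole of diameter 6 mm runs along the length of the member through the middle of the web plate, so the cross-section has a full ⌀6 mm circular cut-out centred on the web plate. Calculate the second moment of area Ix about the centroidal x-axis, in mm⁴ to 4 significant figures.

Break the section into simple shapes (no overlaps), measuring from the bottom-left corner of the bounding box.
Bottom plate: 190 × 18, A = 3 420 mm², y = 9 mm, Ī = 92 340 mm⁴.
Web plate: 14 × 260, A = 3 640 mm², y = 148 mm, Ī = 20 505 333 mm⁴.
Top plate: 60 × 10, A = 600 mm², y = 283 mm, Ī = 5 000 mm⁴.
Hole (subtracted): ⌀6, A = 28.2743 mm², y = 148 mm, Ī = 63.6173 mm⁴.
Centroid: ȳ = ΣA·y / ΣA = 96.3236 mm.
Transfer each piece to the centroidal x-axis using Ī + A·d² with d = y − 96.3236:
  bottom plate: d = -87.3236 mm → contributes +26 171 254 mm⁴
  web plate: d = 51.6764 mm → contributes +30 225 767 mm⁴
  top plate: d = 186.676 mm → contributes +20 913 844 mm⁴
  hole: d = 51.6764 mm → contributes −75568.8 mm⁴
Total I = 77 235 297 mm⁴.

Ix ≈ 7.724 × 10⁷ mm⁴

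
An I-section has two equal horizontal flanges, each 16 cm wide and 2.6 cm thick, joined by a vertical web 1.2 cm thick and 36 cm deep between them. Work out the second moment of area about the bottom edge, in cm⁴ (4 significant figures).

Treat the section as a set of non-overlapping primitives; coordinates are from the bounding-box lower-left.
Bottom flange: 16 × 2.6, A = 41.6 cm², y = 1.3 cm, Ī = 23.4347 cm⁴.
Web: 1.2 × 36, A = 43.2 cm², y = 20.6 cm, Ī = 4665.6 cm⁴.
Top flange: 16 × 2.6, A = 41.6 cm², y = 39.9 cm, Ī = 23.4347 cm⁴.
Transfer each piece to a horizontal axis along the bottom face using Ī + A·d² with d = y − 0:
  bottom flange: d = 1.3 cm → contributes +93.7387 cm⁴
  web: d = 20.6 cm → contributes +22 998 cm⁴
  top flange: d = 39.9 cm → contributes +66251.1 cm⁴
Total I = 89342.7 cm⁴.

I_base ≈ 8.934 × 10⁴ cm⁴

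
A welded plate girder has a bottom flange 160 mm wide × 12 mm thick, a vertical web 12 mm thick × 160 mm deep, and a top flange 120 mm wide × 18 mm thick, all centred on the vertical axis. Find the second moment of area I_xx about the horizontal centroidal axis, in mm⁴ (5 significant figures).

Decompose the section into non-overlapping parts with the origin at the bottom-left of its bounding rectangle.
Bottom plate: 160 × 12, A = 1 920 mm², y = 6 mm, Ī = 23 040 mm⁴.
Web plate: 12 × 160, A = 1 920 mm², y = 92 mm, Ī = 4 096 000 mm⁴.
Top plate: 120 × 18, A = 2 160 mm², y = 181 mm, Ī = 58 320 mm⁴.
Centroid: ȳ = ΣA·y / ΣA = 96.52 mm.
Transfer each piece to the horizontal centroidal axis using Ī + A·d² with d = y − 96.52:
  bottom plate: d = -90.52 mm → contributes +15 755 271 mm⁴
  web plate: d = -4.52 mm → contributes +4 135 226 mm⁴
  top plate: d = 84.48 mm → contributes +15 473 960 mm⁴
Total I = 35 364 458 mm⁴.

I_xx ≈ 3.5364 × 10⁷ mm⁴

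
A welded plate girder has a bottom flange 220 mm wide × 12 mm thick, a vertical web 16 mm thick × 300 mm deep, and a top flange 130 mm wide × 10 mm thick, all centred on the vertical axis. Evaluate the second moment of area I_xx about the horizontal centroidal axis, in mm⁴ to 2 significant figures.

Break the section into simple shapes (no overlaps), measuring from the bottom-left corner of the bounding box.
Bottom plate: 220 × 12, A = 2 640 mm², y = 6 mm, Ī = 31 680 mm⁴.
Web plate: 16 × 300, A = 4 800 mm², y = 162 mm, Ī = 36 000 000 mm⁴.
Top plate: 130 × 10, A = 1 300 mm², y = 317 mm, Ī = 10 833 mm⁴.
Centroid: ȳ = ΣA·y / ΣA = 137.9 mm.
Transfer each piece to the horizontal centroidal axis using Ī + A·d² with d = y − 137.9:
  bottom plate: d = -131.9 mm → contributes +45 984 800 mm⁴
  web plate: d = 24.07 mm → contributes +38 780 111 mm⁴
  top plate: d = 179.1 mm → contributes +41 695 024 mm⁴
Total I = 126 459 935 mm⁴.

I_xx ≈ 1.3 × 10⁸ mm⁴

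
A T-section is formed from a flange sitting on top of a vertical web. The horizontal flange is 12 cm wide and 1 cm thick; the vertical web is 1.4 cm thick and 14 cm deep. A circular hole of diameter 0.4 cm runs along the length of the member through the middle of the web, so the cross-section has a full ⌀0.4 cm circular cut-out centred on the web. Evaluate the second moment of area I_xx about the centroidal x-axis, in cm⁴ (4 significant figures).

Split into non-overlapping primitives; take the origin at the lower-left of the bounding box.
Flange: 12 × 1, A = 12 cm², y = 14.5 cm, Ī = 1 cm⁴.
Web: 1.4 × 14, A = 19.6 cm², y = 7 cm, Ī = 320.133 cm⁴.
Hole (subtracted): ⌀0.4, A = 0.125664 cm², y = 7 cm, Ī = 0.00125664 cm⁴.
Centroid: ȳ = ΣA·y / ΣA = 9.85947 cm.
Transfer each piece to the centroidal x-axis using Ī + A·d² with d = y − 9.85947:
  flange: d = 4.64053 cm → contributes +259.414 cm⁴
  web: d = -2.85947 cm → contributes +480.394 cm⁴
  hole: d = -2.85947 cm → contributes −1.02876 cm⁴
Total I = 738.78 cm⁴.

I_xx ≈ 738.8 cm⁴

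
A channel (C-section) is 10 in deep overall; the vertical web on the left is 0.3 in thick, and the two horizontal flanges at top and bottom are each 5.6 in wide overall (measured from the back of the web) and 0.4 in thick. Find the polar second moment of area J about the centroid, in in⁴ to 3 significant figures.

Split into non-overlapping primitives; take the origin at the lower-left of the bounding box.
Web: 0.3 × 10, A = 3 in², y = 5 in, Ī = 25 in⁴.
Top flange (beyond web): 5.3 × 0.4, A = 2.12 in², y = 9.8 in, Ī = 0.028267 in⁴.
Bottom flange (beyond web): 5.3 × 0.4, A = 2.12 in², y = 0.2 in, Ī = 0.028267 in⁴.
By symmetry the centroid is at mid-height, ȳ = 5 in.
Transfer each piece to the centroidal x-axis using Ī + A·d² with d = y − 5:
  web: d = 0 in → contributes +25 in⁴
  top flange (beyond web): d = 4.8 in → contributes +48.873 in⁴
  bottom flange (beyond web): d = -4.8 in → contributes +48.873 in⁴
Total I = 122.75 in⁴.
For the y-axis: x̄ = 1.7898 in.
Repeating about the centroidal y-axis gives I_y = 23.722 in⁴.
Polar second moment: J = I_x + I_y = 146.47 in⁴.

J ≈ 146 in⁴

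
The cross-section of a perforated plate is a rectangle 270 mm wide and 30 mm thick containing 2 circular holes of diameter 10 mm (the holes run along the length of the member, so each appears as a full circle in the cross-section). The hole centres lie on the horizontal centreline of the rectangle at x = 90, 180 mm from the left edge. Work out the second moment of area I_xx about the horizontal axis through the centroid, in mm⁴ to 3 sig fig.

Break the section into simple shapes (no overlaps), measuring from the bottom-left corner of the bounding box.
Plate: 270 × 30, A = 8 100 mm², y = 15 mm, Ī = 607 500 mm⁴.
Hole 1 (subtracted): ⌀10, A = 78.54 mm², y = 15 mm, Ī = 490.87 mm⁴.
Hole 2 (subtracted): ⌀10, A = 78.54 mm², y = 15 mm, Ī = 490.87 mm⁴.
By symmetry the centroid is at mid-height, ȳ = 15 mm.
All pieces are centred on the horizontal axis through the centroid, so I = ΣĪ (holes subtracted) = 606 518 mm⁴.

I_xx ≈ 6.07 × 10⁵ mm⁴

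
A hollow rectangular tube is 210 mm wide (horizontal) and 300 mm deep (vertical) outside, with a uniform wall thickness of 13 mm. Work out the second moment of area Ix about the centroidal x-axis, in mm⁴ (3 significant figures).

Ix ≈ 1.57 × 10⁸ mm⁴

Split into non-overlapping primitives; take the origin at the lower-left of the bounding box.
Outer rectangle: 210 × 300, A = 63 000 mm², y = 150 mm, Ī = 472 500 000 mm⁴.
Inner void (subtracted): 184 × 274, A = 50 416 mm², y = 150 mm, Ī = 315 419 301 mm⁴.
By symmetry the centroid is at mid-height, ȳ = 150 mm.
All pieces are centred on the centroidal x-axis, so I = ΣĪ (holes subtracted) = 157 080 699 mm⁴.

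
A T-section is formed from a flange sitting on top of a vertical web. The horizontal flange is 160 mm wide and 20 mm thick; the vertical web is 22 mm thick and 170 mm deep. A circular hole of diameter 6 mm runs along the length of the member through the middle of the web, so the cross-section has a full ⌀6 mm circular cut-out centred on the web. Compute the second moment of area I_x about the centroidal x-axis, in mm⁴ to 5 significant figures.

I_x ≈ 2.4623 × 10⁷ mm⁴

Treat the section as a set of non-overlapping primitives; coordinates are from the bounding-box lower-left.
Flange: 160 × 20, A = 3 200 mm², y = 180 mm, Ī = 106666.7 mm⁴.
Web: 22 × 170, A = 3 740 mm², y = 85 mm, Ī = 9 007 167 mm⁴.
Hole (subtracted): ⌀6, A = 28.27433 mm², y = 85 mm, Ī = 63.61725 mm⁴.
Centroid: ȳ = ΣA·y / ΣA = 128.9832 mm.
Transfer each piece to the centroidal x-axis using Ī + A·d² with d = y − 128.9832:
  flange: d = 51.01677 mm → contributes +8 435 342 mm⁴
  web: d = -43.98323 mm → contributes +16 242 287 mm⁴
  hole: d = -43.98323 mm → contributes −54 761 mm⁴
Total I = 24 622 869 mm⁴.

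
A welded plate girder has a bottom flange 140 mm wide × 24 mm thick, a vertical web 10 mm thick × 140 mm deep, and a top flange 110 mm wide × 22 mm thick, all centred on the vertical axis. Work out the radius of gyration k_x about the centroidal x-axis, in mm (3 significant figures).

Break the section into simple shapes (no overlaps), measuring from the bottom-left corner of the bounding box.
Bottom plate: 140 × 24, A = 3 360 mm², y = 12 mm, Ī = 161 280 mm⁴.
Web plate: 10 × 140, A = 1 400 mm², y = 94 mm, Ī = 2 286 667 mm⁴.
Top plate: 110 × 22, A = 2 420 mm², y = 175 mm, Ī = 97 607 mm⁴.
Centroid: ȳ = ΣA·y / ΣA = 82.928 mm.
Transfer each piece to the centroidal x-axis using Ī + A·d² with d = y − 82.928:
  bottom plate: d = -70.928 mm → contributes +17 064 503 mm⁴
  web plate: d = 11.072 mm → contributes +2 458 305 mm⁴
  top plate: d = 92.072 mm → contributes +20 612 748 mm⁴
Total I = 40 135 556 mm⁴.
Radius of gyration: k = √(I/A) = √(40 135 556 / 7 180) = 74.766 mm.

k_x ≈ 74.8 mm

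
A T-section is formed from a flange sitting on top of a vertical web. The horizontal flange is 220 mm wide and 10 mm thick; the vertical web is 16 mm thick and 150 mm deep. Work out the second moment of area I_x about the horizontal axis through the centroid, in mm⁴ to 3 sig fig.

Split into non-overlapping primitives; take the origin at the lower-left of the bounding box.
Flange: 220 × 10, A = 2 200 mm², y = 155 mm, Ī = 18 333 mm⁴.
Web: 16 × 150, A = 2 400 mm², y = 75 mm, Ī = 4 500 000 mm⁴.
Centroid: ȳ = ΣA·y / ΣA = 113.26 mm.
Transfer each piece to the horizontal axis through the centroid using Ī + A·d² with d = y − 113.26:
  flange: d = 41.739 mm → contributes +3 851 074 mm⁴
  web: d = -38.261 mm → contributes +8 013 346 mm⁴
Total I = 11 864 420 mm⁴.

I_x ≈ 1.19 × 10⁷ mm⁴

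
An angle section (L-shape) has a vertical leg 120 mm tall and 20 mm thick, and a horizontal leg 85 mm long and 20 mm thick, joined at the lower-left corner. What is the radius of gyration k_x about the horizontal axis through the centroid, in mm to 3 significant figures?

k_x ≈ 36.9 mm

Split into non-overlapping primitives; take the origin at the lower-left of the bounding box.
Vertical leg: 20 × 120, A = 2 400 mm², y = 60 mm, Ī = 2 880 000 mm⁴.
Horizontal leg (remainder): 65 × 20, A = 1 300 mm², y = 10 mm, Ī = 43 333 mm⁴.
Centroid: ȳ = ΣA·y / ΣA = 42.432 mm.
Transfer each piece to the horizontal axis through the centroid using Ī + A·d² with d = y − 42.432:
  vertical leg: d = 17.568 mm → contributes +3 620 687 mm⁴
  horizontal leg (remainder): d = -32.432 mm → contributes +1 410 755 mm⁴
Total I = 5 031 441 mm⁴.
Radius of gyration: k = √(I/A) = √(5 031 441 / 3 700) = 36.876 mm.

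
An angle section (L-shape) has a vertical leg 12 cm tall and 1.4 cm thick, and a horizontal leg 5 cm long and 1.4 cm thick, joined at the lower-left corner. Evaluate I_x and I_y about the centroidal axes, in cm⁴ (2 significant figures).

Decompose the section into non-overlapping parts with the origin at the bottom-left of its bounding rectangle.
Vertical leg: 1.4 × 12, A = 16.8 cm², y = 6 cm, Ī = 201.6 cm⁴.
Horizontal leg (remainder): 3.6 × 1.4, A = 5.04 cm², y = 0.7 cm, Ī = 0.8232 cm⁴.
Centroid: ȳ = ΣA·y / ΣA = 4.777 cm.
Transfer each piece to the centroidal x-axis using Ī + A·d² with d = y − 4.777:
  vertical leg: d = 1.223 cm → contributes +226.7 cm⁴
  horizontal leg (remainder): d = -4.077 cm → contributes +84.59 cm⁴
Total I = 311.3 cm⁴.
For the y-axis: x̄ = 1.277 cm.
Repeating about the centroidal y-axis gives I_y = 32.42 cm⁴.

I_x ≈ 310 cm⁴, I_y ≈ 32 cm⁴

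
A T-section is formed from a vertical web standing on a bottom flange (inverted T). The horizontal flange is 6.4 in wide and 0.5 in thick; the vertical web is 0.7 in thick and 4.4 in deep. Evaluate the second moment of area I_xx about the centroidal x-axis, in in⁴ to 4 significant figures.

I_xx ≈ 14.46 in⁴

Treat the section as a set of non-overlapping primitives; coordinates are from the bounding-box lower-left.
Flange: 6.4 × 0.5, A = 3.2 in², y = 0.25 in, Ī = 0.0666667 in⁴.
Web: 0.7 × 4.4, A = 3.08 in², y = 2.7 in, Ī = 4.96907 in⁴.
Centroid: ȳ = ΣA·y / ΣA = 1.45159 in.
Transfer each piece to the centroidal x-axis using Ī + A·d² with d = y − 1.45159:
  flange: d = -1.20159 in → contributes +4.6869 in⁴
  web: d = 1.24841 in → contributes +9.76931 in⁴
Total I = 14.4562 in⁴.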